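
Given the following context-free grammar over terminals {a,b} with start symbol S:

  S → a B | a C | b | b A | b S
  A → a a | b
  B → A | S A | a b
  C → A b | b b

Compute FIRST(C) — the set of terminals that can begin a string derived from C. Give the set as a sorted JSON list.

Compute FIRST by fixpoint:
[1]
  A via A→a a: +{a}
  A via A→b: +{b}
  B via B→A: +{a,b}
  C via C→A b: +{a,b}
  S via S→a B: +{a}
  S via S→b: +{b}
  FIRST[S]={a,b}  FIRST[A]={a,b}  FIRST[B]={a,b}  FIRST[C]={a,b}
[2] (stable)
  FIRST[S]={a,b}  FIRST[A]={a,b}  FIRST[B]={a,b}  FIRST[C]={a,b}

FIRST(C) = ["a", "b"]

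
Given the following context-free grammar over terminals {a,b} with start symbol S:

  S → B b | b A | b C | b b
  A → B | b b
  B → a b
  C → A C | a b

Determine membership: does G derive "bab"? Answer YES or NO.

CNF form of G:
  S -> B T1 | T1 A | T1 C | T1 T1
  A -> T0 T1 | T1 T1
  B -> T0 T1
  C -> A C | T0 T1
  T0 -> a
  T1 -> b

CYK table (by increasing span):
  cell(0,0) b: {T1}  orig:{}
  cell(1,1) a: {T0}  orig:{}
  cell(2,2) b: {T1}  orig:{}
  cell(0,1) ba: ∅
  cell(1,2) ab: {A,B,C}
  cell(0,2) bab: {S}

S ∈ T[0,2] ⇒ YES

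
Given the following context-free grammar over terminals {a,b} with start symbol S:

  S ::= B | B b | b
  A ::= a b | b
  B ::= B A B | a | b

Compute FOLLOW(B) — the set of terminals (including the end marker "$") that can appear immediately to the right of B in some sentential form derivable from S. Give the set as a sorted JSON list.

Compute FIRST by fixpoint:
round 1:
  A via A→a b: +{a}
  A via A→b: +{b}
  B via B→a: +{a}
  B via B→b: +{b}
  S via S→B: +{a,b}
  FIRST(S)={a,b}  FIRST(A)={a,b}  FIRST(B)={a,b}
round 2: done
  FIRST(S)={a,b}  FIRST(A)={a,b}  FIRST(B)={a,b}

Compute FOLLOW by fixpoint:
seed FOLLOW(S) with $
iter 1:
  B→B A B: FOLLOW(B) ⊇ FIRST(A) = {a,b}; new: +{a,b}
  B→B A B: FOLLOW(A) ⊇ FIRST(B) = {a,b}; new: +{a,b}
  S→B: FOLLOW(B) ⊇ FOLLOW(S) ⊇ {$}; new: +{$}
  FOLLOW(S)={$}  FOLLOW(A)={a,b}  FOLLOW(B)={$,a,b}
iter 2: (stable)
  FOLLOW(S)={$}  FOLLOW(A)={a,b}  FOLLOW(B)={$,a,b}

FOLLOW(B) = ["$", "a", "b"]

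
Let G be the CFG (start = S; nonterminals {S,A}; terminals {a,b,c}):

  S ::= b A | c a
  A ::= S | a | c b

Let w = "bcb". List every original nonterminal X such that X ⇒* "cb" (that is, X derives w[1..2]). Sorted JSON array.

Convert to CNF:
  S -> T0 A | T1 T2
  A -> T0 A | T1 T0 | T1 T2 | a
  T0 -> b
  T1 -> c
  T2 -> a

Fill CYK table bottom-up, restricted to cells inside w[1..2]:
  [1..1]={T1}  "c"  orig:{}
  [2..2]={T0}  "b"  orig:{}
  [1..2]={A}  "cb"

Original NTs in T[1,2] deriving "cb": ["A"]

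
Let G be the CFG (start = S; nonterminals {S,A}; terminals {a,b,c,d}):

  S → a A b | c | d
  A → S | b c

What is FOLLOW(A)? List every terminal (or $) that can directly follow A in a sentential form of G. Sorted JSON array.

FIRST sets, iterate to fixpoint:
pass 1:
  A via A→b c: +{b}
  S via S→a A b: +{a}
  S via S→c: +{c}
  S via S→d: +{d}
  FIRST(S)={a,c,d}  FIRST(A)={b}
pass 2:
  A via A→S: +{a,c,d}
  FIRST(S)={a,c,d}  FIRST(A)={a,b,c,d}
pass 3: (no change)
  FIRST(S)={a,c,d}  FIRST(A)={a,b,c,d}

FOLLOW iteration:
initialize: $ ∈ FOLLOW(S)
round 1:
  S→a A b: FOLLOW(A) ⊇ FIRST(b) = {b}; new: +{b}
  FOLLOW(S)={$}  FOLLOW(A)={b}
round 2:
  A→S: FOLLOW(S) ⊇ FOLLOW(A) ⊇ {b}; new: +{b}
  FOLLOW(S)={$,b}  FOLLOW(A)={b}
round 3: done
  FOLLOW(S)={$,b}  FOLLOW(A)={b}

FOLLOW(A) = ["b"]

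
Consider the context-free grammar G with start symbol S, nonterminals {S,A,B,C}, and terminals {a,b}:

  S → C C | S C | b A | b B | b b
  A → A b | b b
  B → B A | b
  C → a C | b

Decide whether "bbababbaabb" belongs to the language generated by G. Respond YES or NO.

CNF form of G:
  S -> C C | S C | T0 A | T0 B | T0 T0
  A -> A T0 | T0 T0
  B -> B A | b
  C -> T1 C | b
  T0 -> b
  T1 -> a

Fill CYK table bottom-up:
  [0..0]={B,C,T0}  "b"  orig:{B,C}
  [1..1]={B,C,T0}  "b"  orig:{B,C}
  [2..2]={T1}  "a"  orig:{}
  [3..3]={B,C,T0}  "b"  orig:{B,C}
  [4..4]={T1}  "a"  orig:{}
  [5..5]={B,C,T0}  "b"  orig:{B,C}
  [6..6]={B,C,T0}  "b"  orig:{B,C}
  [7..7]={T1}  "a"  orig:{}
  [8..8]={T1}  "a"  orig:{}
  [9..9]={B,C,T0}  "b"  orig:{B,C}
  [10..10]={B,C,T0}  "b"  orig:{B,C}
  [0..1]={A,S}  "bb"
  [1..2]=∅  "ba"
  [2..3]={C}  "ab"
  [3..4]=∅  "ba"
  [4..5]={C}  "ab"
  [5..6]={A,S}  "bb"
  [6..7]=∅  "ba"
  [7..8]=∅  "aa"
  [8..9]={C}  "ab"
  [9..10]={A,S}  "bb"
  [0..2]=∅  "bba"
  [1..3]={S}  "bab"
  [2..4]=∅  "aba"
  [3..5]={S}  "bab"
  [4..6]={S}  "abb"
  [5..7]=∅  "bba"
  [6..8]=∅  "baa"
  [7..9]={C}  "aab"
  [8..10]={S}  "abb"
  [0..3]={S}  "bbab"
  [1..4]=∅  "baba"
  [2..5]={S}  "abab"
  [3..6]={S}  "babb"
  [4..7]=∅  "abba"
  [5..8]=∅  "bbaa"
  [6..9]={S}  "baab"
  [7..10]={S}  "aabb"
  [0..4]=∅  "bbaba"
  [1..5]={S}  "babab"
  [2..6]={S}  "ababb"
  [3..7]=∅  "babba"
  [4..8]=∅  "abbaa"
  [5..9]={S}  "bbaab"
  [6..10]={S}  "baabb"
  [0..5]={S}  "bbabab"
  [1..6]={S}  "bababb"
  [2..7]=∅  "ababba"
  [3..8]=∅  "babbaa"
  [4..9]={S}  "abbaab"
  [5..10]={S}  "bbaabb"
  [0..6]={S}  "bbababb"
  [1..7]=∅  "bababba"
  [2..8]=∅  "ababbaa"
  [3..9]={S}  "babbaab"
  [4..10]={S}  "abbaabb"
  [0..7]=∅  "bbababba"
  [1..8]=∅  "bababbaa"
  [2..9]={S}  "ababbaab"
  [3..10]={S}  "babbaabb"
  [0..8]=∅  "bbababbaa"
  [1..9]={S}  "bababbaab"
  [2..10]={S}  "ababbaabb"
  [0..9]={S}  "bbababbaab"
  [1..10]={S}  "bababbaabb"
  [0..10]={S}  "bbababbaabb"

S ∈ T[0,10] ⇒ YES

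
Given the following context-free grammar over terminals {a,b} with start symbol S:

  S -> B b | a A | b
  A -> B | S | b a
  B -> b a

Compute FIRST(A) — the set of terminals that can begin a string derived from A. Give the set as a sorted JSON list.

FIRST sets, iterate to fixpoint:
[1]
  A via A→b a: +{b}
  B via B→b a: +{b}
  S via S→B b: +{b}
  S via S→a A: +{a}
  S: {a,b}  A: {b}  B: {b}
[2]
  A via A→S: +{a}
  S: {a,b}  A: {a,b}  B: {b}
[3] — fixpoint
  S: {a,b}  A: {a,b}  B: {b}

FIRST(A) = ["a", "b"]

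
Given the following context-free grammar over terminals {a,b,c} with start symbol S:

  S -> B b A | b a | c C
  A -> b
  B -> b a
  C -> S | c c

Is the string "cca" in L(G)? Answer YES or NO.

Convert to CNF:
  S -> B X4 | T0 T1 | T2 C
  A -> b
  B -> T0 T1
  C -> B X3 | T0 T1 | T2 C | T2 T2
  T0 -> b
  T1 -> a
  T2 -> c
  X3 -> T0 A
  X4 -> T0 A

CYK fill:
  [0..0]={T2}  "c"  orig:{}
  [1..1]={T2}  "c"  orig:{}
  [2..2]={T1}  "a"  orig:{}
  [0..1]={C}  "cc"
  [1..2]=∅  "ca"
  [0..2]=∅  "cca"

S ∉ T[0,2] ⇒ NO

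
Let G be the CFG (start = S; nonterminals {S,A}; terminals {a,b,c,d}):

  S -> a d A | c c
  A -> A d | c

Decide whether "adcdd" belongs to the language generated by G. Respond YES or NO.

CNF form of G:
  S -> T1 X3 | T2 T2
  A -> A T0 | c
  T0 -> d
  T1 -> a
  T2 -> c
  X3 -> T0 A

Fill CYK table bottom-up:
  T[0,0] 'a' = {T1}  orig:{}
  T[1,1] 'd' = {T0}  orig:{}
  T[2,2] 'c' = {A,T2}  orig:{A}
  T[3,3] 'd' = {T0}  orig:{}
  T[4,4] 'd' = {T0}  orig:{}
  T[0,1] 'ad' = ∅
  T[1,2] 'dc' = {X3}  orig:{}
  T[2,3] 'cd' = {A}
  T[3,4] 'dd' = ∅
  T[0,2] 'adc' = {S}
  T[1,3] 'dcd' = {X3}  orig:{}
  T[2,4] 'cdd' = {A}
  T[0,3] 'adcd' = {S}
  T[1,4] 'dcdd' = {X3}  orig:{}
  T[0,4] 'adcdd' = {S}

S ∈ T[0,4] ⇒ YES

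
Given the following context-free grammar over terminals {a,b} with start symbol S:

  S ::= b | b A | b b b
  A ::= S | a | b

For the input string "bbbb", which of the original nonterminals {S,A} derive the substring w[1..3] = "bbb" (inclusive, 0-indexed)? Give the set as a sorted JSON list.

Convert to CNF:
  S -> T0 A | T0 X2 | b
  A -> T0 A | T0 X1 | a | b
  T0 -> b
  X1 -> T0 T0
  X2 -> T0 T0

CYK fill (cells [i..j] with 1 ≤ i ≤ j ≤ 3 only):
  [1..1]={A,S,T0}  "b"  orig:{A,S}
  [2..2]={A,S,T0}  "b"  orig:{A,S}
  [3..3]={A,S,T0}  "b"  orig:{A,S}
  [1..2]={A,S,X1,X2}  "bb"  orig:{A,S}
  [2..3]={A,S,X1,X2}  "bb"  orig:{A,S}
  [1..3]={A,S}  "bbb"

Original NTs in T[1,3] deriving "bbb": ["A", "S"]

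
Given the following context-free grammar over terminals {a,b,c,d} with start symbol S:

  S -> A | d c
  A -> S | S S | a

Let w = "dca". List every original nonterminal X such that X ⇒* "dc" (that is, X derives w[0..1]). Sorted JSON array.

CNF form of G:
  S -> S S | T0 T1 | a
  A -> S S | T0 T1 | a
  T0 -> d
  T1 -> c

CYK fill — only the sub-triangle for w[0..1]:
  cell(0,0) d: {T0}  orig:{}
  cell(1,1) c: {T1}  orig:{}
  cell(0,1) dc: {A,S}

Original NTs in T[0,1] deriving "dc": ["A", "S"]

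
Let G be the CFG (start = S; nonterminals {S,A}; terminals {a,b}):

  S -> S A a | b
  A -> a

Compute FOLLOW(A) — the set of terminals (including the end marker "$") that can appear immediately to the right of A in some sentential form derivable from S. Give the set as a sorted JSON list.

FIRST iteration:
iter 1:
  A via A→a: +{a}
  S via S→b: +{b}
  FIRST(S)={b}  FIRST(A)={a}
iter 2: done
  FIRST(S)={b}  FIRST(A)={a}

FOLLOW sets:
FOLLOW(S) := {$}
round 1:
  S→S A a: FOLLOW(S) ⊇ FIRST(A) = {a}; new: +{a}
  S→S A a: FOLLOW(A) ⊇ FIRST(a) = {a}; new: +{a}
  FOLLOW(S)={$,a}  FOLLOW(A)={a}
round 2: — fixpoint
  FOLLOW(S)={$,a}  FOLLOW(A)={a}

FOLLOW(A) = ["a"]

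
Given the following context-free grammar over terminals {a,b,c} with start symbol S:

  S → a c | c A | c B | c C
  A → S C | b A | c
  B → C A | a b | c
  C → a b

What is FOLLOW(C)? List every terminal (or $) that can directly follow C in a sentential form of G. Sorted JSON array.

FIRST sets, iterate to fixpoint:
[1]
  A via A→b A: +{b}
  A via A→c: +{c}
  B via B→a b: +{a}
  B via B→c: +{c}
  C via C→a b: +{a}
  S via S→a c: +{a}
  S via S→c A: +{c}
  S: {a,c}  A: {b,c}  B: {a,c}  C: {a}
[2]
  A via A→S C: +{a}
  S: {a,c}  A: {a,b,c}  B: {a,c}  C: {a}
[3] (no change)
  S: {a,c}  A: {a,b,c}  B: {a,c}  C: {a}

FOLLOW sets:
FOLLOW(S) := {$}
round 1:
  A→S C: FOLLOW(S) ⊇ FIRST(C) = {a}; new: +{a}
  B→C A: FOLLOW(C) ⊇ FIRST(A) = {a,b,c}; new: +{a,b,c}
  S→c A: FOLLOW(A) ⊇ FOLLOW(S) ⊇ {$,a}; new: +{$,a}
  S→c B: FOLLOW(B) ⊇ FOLLOW(S) ⊇ {$,a}; new: +{$,a}
  S→c C: FOLLOW(C) ⊇ FOLLOW(S) ⊇ {$,a}; new: +{$}
  FOLLOW[S]={$,a}  FOLLOW[A]={$,a}  FOLLOW[B]={$,a}  FOLLOW[C]={$,a,b,c}
round 2: (no change)
  FOLLOW[S]={$,a}  FOLLOW[A]={$,a}  FOLLOW[B]={$,a}  FOLLOW[C]={$,a,b,c}

FOLLOW(C) = ["$", "a", "b", "c"]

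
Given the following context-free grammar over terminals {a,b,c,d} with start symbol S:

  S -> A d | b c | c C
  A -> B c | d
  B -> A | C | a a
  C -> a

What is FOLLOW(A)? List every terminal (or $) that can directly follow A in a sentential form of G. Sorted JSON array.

FIRST iteration:
round 1:
  A via A→d: +{d}
  B via B→A: +{d}
  B via B→a a: +{a}
  C via C→a: +{a}
  S via S→A d: +{d}
  S via S→b c: +{b}
  S via S→c C: +{c}
  FIRST(S)={b,c,d}  FIRST(A)={d}  FIRST(B)={a,d}  FIRST(C)={a}
round 2:
  A via A→B c: +{a}
  S via S→A d: +{a}
  FIRST(S)={a,b,c,d}  FIRST(A)={a,d}  FIRST(B)={a,d}  FIRST(C)={a}
round 3: (no change)
  FIRST(S)={a,b,c,d}  FIRST(A)={a,d}  FIRST(B)={a,d}  FIRST(C)={a}

FOLLOW iteration:
initialize: $ ∈ FOLLOW(S)
pass 1:
  A→B c: FOLLOW(B) ⊇ FIRST(c) = {c}; new: +{c}
  B→A: FOLLOW(A) ⊇ FOLLOW(B) ⊇ {c}; new: +{c}
  B→C: FOLLOW(C) ⊇ FOLLOW(B) ⊇ {c}; new: +{c}
  S→A d: FOLLOW(A) ⊇ FIRST(d) = {d}; new: +{d}
  S→c C: FOLLOW(C) ⊇ FOLLOW(S) ⊇ {$}; new: +{$}
  S: {$}  A: {c,d}  B: {c}  C: {$,c}
pass 2: (no change)
  S: {$}  A: {c,d}  B: {c}  C: {$,c}

FOLLOW(A) = ["c", "d"]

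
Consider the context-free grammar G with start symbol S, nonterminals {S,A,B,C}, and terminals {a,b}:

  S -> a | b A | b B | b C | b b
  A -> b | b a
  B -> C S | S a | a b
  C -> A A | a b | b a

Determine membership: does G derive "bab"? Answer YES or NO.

Convert to CNF:
  S -> T0 A | T0 B | T0 C | T0 T0 | a
  A -> T0 T1 | b
  B -> C S | S T1 | T1 T0
  C -> A A | T0 T1 | T1 T0
  T0 -> b
  T1 -> a

CYK table (by increasing span):
  [0..0]={A,T0}  "b"  orig:{A}
  [1..1]={S,T1}  "a"  orig:{S}
  [2..2]={A,T0}  "b"  orig:{A}
  [0..1]={A,C}  "ba"
  [1..2]={B,C}  "ab"
  [0..2]={C,S}  "bab"

S ∈ T[0,2] ⇒ YES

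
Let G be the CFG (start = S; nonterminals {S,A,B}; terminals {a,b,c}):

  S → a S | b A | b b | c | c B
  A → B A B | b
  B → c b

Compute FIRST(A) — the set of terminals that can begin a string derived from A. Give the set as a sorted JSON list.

Compute FIRST by fixpoint:
pass 1:
  A via A→b: +{b}
  B via B→c b: +{c}
  S via S→a S: +{a}
  S via S→b A: +{b}
  S via S→c: +{c}
  S: {a,b,c}  A: {b}  B: {c}
pass 2:
  A via A→B A B: +{c}
  S: {a,b,c}  A: {b,c}  B: {c}
pass 3: — fixpoint
  S: {a,b,c}  A: {b,c}  B: {c}

FIRST(A) = ["b", "c"]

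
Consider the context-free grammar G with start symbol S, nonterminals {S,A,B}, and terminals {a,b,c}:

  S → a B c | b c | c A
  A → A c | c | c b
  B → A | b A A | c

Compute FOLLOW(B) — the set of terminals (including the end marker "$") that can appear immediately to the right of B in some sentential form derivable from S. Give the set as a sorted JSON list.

FIRST iteration:
round 1:
  A via A→c: +{c}
  B via B→A: +{c}
  B via B→b A A: +{b}
  S via S→a B c: +{a}
  S via S→b c: +{b}
  S via S→c A: +{c}
  FIRST[S]={a,b,c}  FIRST[A]={c}  FIRST[B]={b,c}
round 2: (stable)
  FIRST[S]={a,b,c}  FIRST[A]={c}  FIRST[B]={b,c}

Compute FOLLOW by fixpoint:
seed FOLLOW(S) with $
round 1:
  A→A c: FOLLOW(A) ⊇ FIRST(c) = {c}; new: +{c}
  S→a B c: FOLLOW(B) ⊇ FIRST(c) = {c}; new: +{c}
  S→c A: FOLLOW(A) ⊇ FOLLOW(S) ⊇ {$}; new: +{$}
  S: {$}  A: {$,c}  B: {c}
round 2: done
  S: {$}  A: {$,c}  B: {c}

FOLLOW(B) = ["c"]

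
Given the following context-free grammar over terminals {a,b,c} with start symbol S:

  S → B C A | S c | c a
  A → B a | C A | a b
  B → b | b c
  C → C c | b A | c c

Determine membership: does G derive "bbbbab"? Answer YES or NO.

Convert to CNF:
  S -> B X3 | S T2 | T2 T0
  A -> B T0 | C A | T0 T1
  B -> T1 T2 | b
  C -> C T2 | T1 A | T2 T2
  T0 -> a
  T1 -> b
  T2 -> c
  X3 -> C A

CYK fill:
  [0..0]={B,T1}  "b"  orig:{B}
  [1..1]={B,T1}  "b"  orig:{B}
  [2..2]={B,T1}  "b"  orig:{B}
  [3..3]={B,T1}  "b"  orig:{B}
  [4..4]={T0}  "a"  orig:{}
  [5..5]={B,T1}  "b"  orig:{B}
  [0..1]=∅  "bb"
  [1..2]=∅  "bb"
  [2..3]=∅  "bb"
  [3..4]={A}  "ba"
  [4..5]={A}  "ab"
  [0..2]=∅  "bbb"
  [1..3]=∅  "bbb"
  [2..4]={C}  "bba"
  [3..5]={C}  "bab"
  [0..3]=∅  "bbbb"
  [1..4]=∅  "bbba"
  [2..5]=∅  "bbab"
  [0..4]=∅  "bbbba"
  [1..5]=∅  "bbbab"
  [0..5]=∅  "bbbbab"

S ∉ T[0,5] ⇒ NO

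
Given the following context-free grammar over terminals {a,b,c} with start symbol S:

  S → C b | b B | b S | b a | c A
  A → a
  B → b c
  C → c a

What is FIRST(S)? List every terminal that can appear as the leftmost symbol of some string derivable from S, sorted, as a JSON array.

Compute FIRST by fixpoint:
pass 1:
  A via A→a: +{a}
  B via B→b c: +{b}
  C via C→c a: +{c}
  S via S→C b: +{c}
  S via S→b B: +{b}
  FIRST[S]={b,c}  FIRST[A]={a}  FIRST[B]={b}  FIRST[C]={c}
pass 2: (stable)
  FIRST[S]={b,c}  FIRST[A]={a}  FIRST[B]={b}  FIRST[C]={c}

FIRST(S) = ["b", "c"]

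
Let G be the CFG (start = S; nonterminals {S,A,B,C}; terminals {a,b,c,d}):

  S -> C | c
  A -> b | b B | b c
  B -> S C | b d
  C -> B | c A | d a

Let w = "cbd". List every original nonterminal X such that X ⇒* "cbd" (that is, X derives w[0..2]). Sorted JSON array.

CNF form of G:
  S -> S C | T0 T2 | T1 A | T2 T3 | c
  A -> T0 B | T0 T1 | b
  B -> S C | T0 T2
  C -> S C | T0 T2 | T1 A | T2 T3
  T0 -> b
  T1 -> c
  T2 -> d
  T3 -> a

Fill CYK table bottom-up — only the sub-triangle for w[0..2]:
  cell(0,0) c: {S,T1}  orig:{S}
  cell(1,1) b: {A,T0}  orig:{A}
  cell(2,2) d: {T2}  orig:{}
  cell(0,1) cb: {C,S}
  cell(1,2) bd: {B,C,S}
  cell(0,2) cbd: {B,C,S}

Original NTs in T[0,2] deriving "cbd": ["B", "C", "S"]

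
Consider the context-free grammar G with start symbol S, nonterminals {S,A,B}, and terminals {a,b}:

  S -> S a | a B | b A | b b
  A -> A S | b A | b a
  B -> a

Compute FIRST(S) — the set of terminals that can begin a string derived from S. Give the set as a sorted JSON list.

Compute FIRST by fixpoint:
round 1:
  A via A→b A: +{b}
  B via B→a: +{a}
  S via S→a B: +{a}
  S via S→b A: +{b}
  FIRST[S]={a,b}  FIRST[A]={b}  FIRST[B]={a}
round 2: — fixpoint
  FIRST[S]={a,b}  FIRST[A]={b}  FIRST[B]={a}

FIRST(S) = ["a", "b"]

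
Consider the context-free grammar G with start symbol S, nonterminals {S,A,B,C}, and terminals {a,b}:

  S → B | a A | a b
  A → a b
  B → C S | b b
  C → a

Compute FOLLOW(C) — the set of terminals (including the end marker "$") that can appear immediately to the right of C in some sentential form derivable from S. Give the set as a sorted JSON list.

FIRST iteration:
pass 1:
  A via A→a b: +{a}
  B via B→b b: +{b}
  C via C→a: +{a}
  S via S→B: +{b}
  S via S→a A: +{a}
  FIRST(S)={a,b}  FIRST(A)={a}  FIRST(B)={b}  FIRST(C)={a}
pass 2:
  B via B→C S: +{a}
  FIRST(S)={a,b}  FIRST(A)={a}  FIRST(B)={a,b}  FIRST(C)={a}
pass 3: (stable)
  FIRST(S)={a,b}  FIRST(A)={a}  FIRST(B)={a,b}  FIRST(C)={a}

FOLLOW sets:
initialize: $ ∈ FOLLOW(S)
[1]
  B→C S: FOLLOW(C) ⊇ FIRST(S) = {a,b}; new: +{a,b}
  S→B: FOLLOW(B) ⊇ FOLLOW(S) ⊇ {$}; new: +{$}
  S→a A: FOLLOW(A) ⊇ FOLLOW(S) ⊇ {$}; new: +{$}
  FOLLOW[S]={$}  FOLLOW[A]={$}  FOLLOW[B]={$}  FOLLOW[C]={a,b}
[2] — fixpoint
  FOLLOW[S]={$}  FOLLOW[A]={$}  FOLLOW[B]={$}  FOLLOW[C]={a,b}

FOLLOW(C) = ["a", "b"]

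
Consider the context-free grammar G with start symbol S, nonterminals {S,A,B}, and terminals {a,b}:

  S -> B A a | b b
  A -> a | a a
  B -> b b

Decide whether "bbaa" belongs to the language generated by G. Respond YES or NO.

CNF form of G:
  S -> B X2 | T1 T1
  A -> T0 T0 | a
  B -> T1 T1
  T0 -> a
  T1 -> b
  X2 -> A T0

CYK table (by increasing span):
  T[0,0] 'b' = {T1}  orig:{}
  T[1,1] 'b' = {T1}  orig:{}
  T[2,2] 'a' = {A,T0}  orig:{A}
  T[3,3] 'a' = {A,T0}  orig:{A}
  T[0,1] 'bb' = {B,S}
  T[1,2] 'ba' = ∅
  T[2,3] 'aa' = {A,X2}  orig:{A}
  T[0,2] 'bba' = ∅
  T[1,3] 'baa' = ∅
  T[0,3] 'bbaa' = {S}

S ∈ T[0,3] ⇒ YES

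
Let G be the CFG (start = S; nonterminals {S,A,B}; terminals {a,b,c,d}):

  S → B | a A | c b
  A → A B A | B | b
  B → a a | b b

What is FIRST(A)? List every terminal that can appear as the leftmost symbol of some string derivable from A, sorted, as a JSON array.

FIRST iteration:
round 1:
  A via A→b: +{b}
  B via B→a a: +{a}
  B via B→b b: +{b}
  S via S→B: +{a,b}
  S via S→c b: +{c}
  S: {a,b,c}  A: {b}  B: {a,b}
round 2:
  A via A→B: +{a}
  S: {a,b,c}  A: {a,b}  B: {a,b}
round 3: (stable)
  S: {a,b,c}  A: {a,b}  B: {a,b}

FIRST(A) = ["a", "b"]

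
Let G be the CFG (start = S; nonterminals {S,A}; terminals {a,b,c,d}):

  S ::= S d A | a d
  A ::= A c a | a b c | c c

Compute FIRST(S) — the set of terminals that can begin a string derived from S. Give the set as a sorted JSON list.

FIRST iteration:
round 1:
  A via A→a b c: +{a}
  A via A→c c: +{c}
  S via S→a d: +{a}
  FIRST[S]={a}  FIRST[A]={a,c}
round 2: (no change)
  FIRST[S]={a}  FIRST[A]={a,c}

FIRST(S) = ["a"]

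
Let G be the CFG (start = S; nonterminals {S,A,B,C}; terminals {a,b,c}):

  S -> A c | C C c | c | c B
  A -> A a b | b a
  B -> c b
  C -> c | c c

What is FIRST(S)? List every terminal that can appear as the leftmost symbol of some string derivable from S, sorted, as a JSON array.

Compute FIRST by fixpoint:
[1]
  A via A→b a: +{b}
  B via B→c b: +{c}
  C via C→c: +{c}
  S via S→A c: +{b}
  S via S→C C c: +{c}
  FIRST[S]={b,c}  FIRST[A]={b}  FIRST[B]={c}  FIRST[C]={c}
[2] (stable)
  FIRST[S]={b,c}  FIRST[A]={b}  FIRST[B]={c}  FIRST[C]={c}

FIRST(S) = ["b", "c"]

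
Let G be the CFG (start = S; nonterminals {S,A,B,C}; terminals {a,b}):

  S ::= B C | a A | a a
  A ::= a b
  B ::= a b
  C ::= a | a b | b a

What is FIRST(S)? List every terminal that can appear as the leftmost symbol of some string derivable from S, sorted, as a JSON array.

Compute FIRST by fixpoint:
pass 1:
  A via A→a b: +{a}
  B via B→a b: +{a}
  C via C→a: +{a}
  C via C→b a: +{b}
  S via S→B C: +{a}
  S: {a}  A: {a}  B: {a}  C: {a,b}
pass 2: (no change)
  S: {a}  A: {a}  B: {a}  C: {a,b}

FIRST(S) = ["a"]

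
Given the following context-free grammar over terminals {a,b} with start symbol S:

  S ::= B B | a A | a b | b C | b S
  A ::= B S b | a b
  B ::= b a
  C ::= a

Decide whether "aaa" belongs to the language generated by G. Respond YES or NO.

CNF form of G:
  S -> B B | T0 C | T0 S | T1 A | T1 T0
  A -> B X2 | T1 T0
  B -> T0 T1
  C -> a
  T0 -> b
  T1 -> a
  X2 -> S T0

CYK fill:
  cell(0,0) a: {C,T1}  orig:{C}
  cell(1,1) a: {C,T1}  orig:{C}
  cell(2,2) a: {C,T1}  orig:{C}
  cell(0,1) aa: ∅
  cell(1,2) aa: ∅
  cell(0,2) aaa: ∅

S ∉ T[0,2] ⇒ NO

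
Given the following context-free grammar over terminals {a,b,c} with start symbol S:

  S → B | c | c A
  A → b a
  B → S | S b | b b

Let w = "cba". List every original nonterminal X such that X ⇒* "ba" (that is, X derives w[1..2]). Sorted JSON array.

Convert to CNF:
  S -> S T0 | T0 T0 | T2 A | c
  A -> T0 T1
  B -> S T0 | T0 T0 | T2 A | c
  T0 -> b
  T1 -> a
  T2 -> c

Fill CYK table bottom-up — only the sub-triangle for w[1..2]:
  T[1,1] 'b' = {T0}  orig:{}
  T[2,2] 'a' = {T1}  orig:{}
  T[1,2] 'ba' = {A}

Original NTs in T[1,2] deriving "ba": ["A"]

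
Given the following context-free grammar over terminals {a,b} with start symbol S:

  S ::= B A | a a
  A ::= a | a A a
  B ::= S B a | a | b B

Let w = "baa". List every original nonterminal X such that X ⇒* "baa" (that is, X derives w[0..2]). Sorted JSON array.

Convert to CNF:
  S -> B A | T0 T0
  A -> T0 X2 | a
  B -> S X3 | T1 B | a
  T0 -> a
  T1 -> b
  X2 -> A T0
  X3 -> B T0

Fill CYK table bottom-up — only the sub-triangle for w[0..2]:
  [0..0]={T1}  "b"  orig:{}
  [1..1]={A,B,T0}  "a"  orig:{A,B}
  [2..2]={A,B,T0}  "a"  orig:{A,B}
  [0..1]={B}  "ba"
  [1..2]={S,X2,X3}  "aa"  orig:{S}
  [0..2]={S,X3}  "baa"  orig:{S}

Original NTs in T[0,2] deriving "baa": ["S"]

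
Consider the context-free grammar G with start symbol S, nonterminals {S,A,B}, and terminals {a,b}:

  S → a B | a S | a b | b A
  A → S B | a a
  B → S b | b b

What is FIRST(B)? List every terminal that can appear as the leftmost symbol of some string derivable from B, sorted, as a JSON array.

Compute FIRST by fixpoint:
[1]
  A via A→a a: +{a}
  B via B→b b: +{b}
  S via S→a B: +{a}
  S via S→b A: +{b}
  S: {a,b}  A: {a}  B: {b}
[2]
  A via A→S B: +{b}
  B via B→S b: +{a}
  S: {a,b}  A: {a,b}  B: {a,b}
[3] (no change)
  S: {a,b}  A: {a,b}  B: {a,b}

FIRST(B) = ["a", "b"]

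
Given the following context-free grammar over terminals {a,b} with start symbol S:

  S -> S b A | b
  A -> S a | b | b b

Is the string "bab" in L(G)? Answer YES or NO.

CNF form of G:
  S -> S X2 | b
  A -> S T0 | T1 T1 | b
  T0 -> a
  T1 -> b
  X2 -> T1 A

CYK table (by increasing span):
  cell(0,0) b: {A,S,T1}  orig:{A,S}
  cell(1,1) a: {T0}  orig:{}
  cell(2,2) b: {A,S,T1}  orig:{A,S}
  cell(0,1) ba: {A}
  cell(1,2) ab: ∅
  cell(0,2) bab: ∅

S ∉ T[0,2] ⇒ NO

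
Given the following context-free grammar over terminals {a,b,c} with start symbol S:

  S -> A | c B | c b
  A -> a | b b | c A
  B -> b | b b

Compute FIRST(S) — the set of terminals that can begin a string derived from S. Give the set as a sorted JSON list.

FIRST sets, iterate to fixpoint:
iter 1:
  A via A→a: +{a}
  A via A→b b: +{b}
  A via A→c A: +{c}
  B via B→b: +{b}
  S via S→A: +{a,b,c}
  FIRST[S]={a,b,c}  FIRST[A]={a,b,c}  FIRST[B]={b}
iter 2: (stable)
  FIRST[S]={a,b,c}  FIRST[A]={a,b,c}  FIRST[B]={b}

FIRST(S) = ["a", "b", "c"]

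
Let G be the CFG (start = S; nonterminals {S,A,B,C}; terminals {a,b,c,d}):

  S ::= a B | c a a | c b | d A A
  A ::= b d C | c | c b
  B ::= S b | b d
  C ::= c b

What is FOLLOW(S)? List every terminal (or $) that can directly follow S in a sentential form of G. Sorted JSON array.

FIRST iteration:
[1]
  A via A→b d C: +{b}
  A via A→c: +{c}
  B via B→b d: +{b}
  C via C→c b: +{c}
  S via S→a B: +{a}
  S via S→c a a: +{c}
  S via S→d A A: +{d}
  S: {a,c,d}  A: {b,c}  B: {b}  C: {c}
[2]
  B via B→S b: +{a,c,d}
  S: {a,c,d}  A: {b,c}  B: {a,b,c,d}  C: {c}
[3] done
  S: {a,c,d}  A: {b,c}  B: {a,b,c,d}  C: {c}

FOLLOW sets:
seed FOLLOW(S) with $
round 1:
  B→S b: FOLLOW(S) ⊇ FIRST(b) = {b}; new: +{b}
  S→a B: FOLLOW(B) ⊇ FOLLOW(S) ⊇ {$,b}; new: +{$,b}
  S→d A A: FOLLOW(A) ⊇ FIRST(A) = {b,c}; new: +{b,c}
  S→d A A: FOLLOW(A) ⊇ FOLLOW(S) ⊇ {$,b}; new: +{$}
  S: {$,b}  A: {$,b,c}  B: {$,b}  C: {}
round 2:
  A→b d C: FOLLOW(C) ⊇ FOLLOW(A) ⊇ {$,b,c}; new: +{$,b,c}
  S: {$,b}  A: {$,b,c}  B: {$,b}  C: {$,b,c}
round 3: — fixpoint
  S: {$,b}  A: {$,b,c}  B: {$,b}  C: {$,b,c}

FOLLOW(S) = ["$", "b"]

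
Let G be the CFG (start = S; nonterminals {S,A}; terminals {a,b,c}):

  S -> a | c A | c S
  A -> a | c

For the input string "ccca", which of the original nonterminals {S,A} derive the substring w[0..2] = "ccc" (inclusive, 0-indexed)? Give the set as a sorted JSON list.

CNF form of G:
  S -> T0 A | T0 S | a
  A -> a | c
  T0 -> c

Fill CYK table bottom-up — only the sub-triangle for w[0..2]:
  [0..0]={A,T0}  "c"  orig:{A}
  [1..1]={A,T0}  "c"  orig:{A}
  [2..2]={A,T0}  "c"  orig:{A}
  [0..1]={S}  "cc"
  [1..2]={S}  "cc"
  [0..2]={S}  "ccc"

Original NTs in T[0,2] deriving "ccc": ["S"]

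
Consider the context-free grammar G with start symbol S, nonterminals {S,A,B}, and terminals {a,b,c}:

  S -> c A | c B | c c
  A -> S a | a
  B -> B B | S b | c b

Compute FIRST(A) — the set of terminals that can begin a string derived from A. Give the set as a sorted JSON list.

FIRST iteration:
round 1:
  A via A→a: +{a}
  B via B→c b: +{c}
  S via S→c A: +{c}
  FIRST(S)={c}  FIRST(A)={a}  FIRST(B)={c}
round 2:
  A via A→S a: +{c}
  FIRST(S)={c}  FIRST(A)={a,c}  FIRST(B)={c}
round 3: — fixpoint
  FIRST(S)={c}  FIRST(A)={a,c}  FIRST(B)={c}

FIRST(A) = ["a", "c"]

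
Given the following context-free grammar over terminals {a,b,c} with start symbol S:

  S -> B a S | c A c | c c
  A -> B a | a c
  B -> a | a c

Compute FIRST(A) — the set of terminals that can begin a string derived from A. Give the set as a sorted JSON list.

FIRST sets, iterate to fixpoint:
round 1:
  A via A→a c: +{a}
  B via B→a: +{a}
  S via S→B a S: +{a}
  S via S→c A c: +{c}
  FIRST(S)={a,c}  FIRST(A)={a}  FIRST(B)={a}
round 2: — fixpoint
  FIRST(S)={a,c}  FIRST(A)={a}  FIRST(B)={a}

FIRST(A) = ["a"]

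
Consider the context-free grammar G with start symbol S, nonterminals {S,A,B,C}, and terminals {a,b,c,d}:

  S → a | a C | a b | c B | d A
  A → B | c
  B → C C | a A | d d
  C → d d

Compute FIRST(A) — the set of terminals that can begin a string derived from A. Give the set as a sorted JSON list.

FIRST iteration:
iter 1:
  A via A→c: +{c}
  B via B→a A: +{a}
  B via B→d d: +{d}
  C via C→d d: +{d}
  S via S→a: +{a}
  S via S→c B: +{c}
  S via S→d A: +{d}
  FIRST(S)={a,c,d}  FIRST(A)={c}  FIRST(B)={a,d}  FIRST(C)={d}
iter 2:
  A via A→B: +{a,d}
  FIRST(S)={a,c,d}  FIRST(A)={a,c,d}  FIRST(B)={a,d}  FIRST(C)={d}
iter 3: (no change)
  FIRST(S)={a,c,d}  FIRST(A)={a,c,d}  FIRST(B)={a,d}  FIRST(C)={d}

FIRST(A) = ["a", "c", "d"]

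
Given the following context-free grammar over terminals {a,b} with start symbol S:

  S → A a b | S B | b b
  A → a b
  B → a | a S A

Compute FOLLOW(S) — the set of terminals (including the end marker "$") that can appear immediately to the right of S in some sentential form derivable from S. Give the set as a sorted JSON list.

Compute FIRST by fixpoint:
round 1:
  A via A→a b: +{a}
  B via B→a: +{a}
  S via S→A a b: +{a}
  S via S→b b: +{b}
  S: {a,b}  A: {a}  B: {a}
round 2: (stable)
  S: {a,b}  A: {a}  B: {a}

Compute FOLLOW by fixpoint:
seed FOLLOW(S) with $
pass 1:
  B→a S A: FOLLOW(S) ⊇ FIRST(A) = {a}; new: +{a}
  S→A a b: FOLLOW(A) ⊇ FIRST(a) = {a}; new: +{a}
  S→S B: FOLLOW(B) ⊇ FOLLOW(S) ⊇ {$,a}; new: +{$,a}
  FOLLOW(S)={$,a}  FOLLOW(A)={a}  FOLLOW(B)={$,a}
pass 2:
  B→a S A: FOLLOW(A) ⊇ FOLLOW(B) ⊇ {$,a}; new: +{$}
  FOLLOW(S)={$,a}  FOLLOW(A)={$,a}  FOLLOW(B)={$,a}
pass 3: — fixpoint
  FOLLOW(S)={$,a}  FOLLOW(A)={$,a}  FOLLOW(B)={$,a}

FOLLOW(S) = ["$", "a"]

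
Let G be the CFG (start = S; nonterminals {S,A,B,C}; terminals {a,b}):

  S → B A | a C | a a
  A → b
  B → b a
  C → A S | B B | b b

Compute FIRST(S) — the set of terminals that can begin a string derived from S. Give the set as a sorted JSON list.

FIRST sets, iterate to fixpoint:
pass 1:
  A via A→b: +{b}
  B via B→b a: +{b}
  C via C→A S: +{b}
  S via S→B A: +{b}
  S via S→a C: +{a}
  S: {a,b}  A: {b}  B: {b}  C: {b}
pass 2: — fixpoint
  S: {a,b}  A: {b}  B: {b}  C: {b}

FIRST(S) = ["a", "b"]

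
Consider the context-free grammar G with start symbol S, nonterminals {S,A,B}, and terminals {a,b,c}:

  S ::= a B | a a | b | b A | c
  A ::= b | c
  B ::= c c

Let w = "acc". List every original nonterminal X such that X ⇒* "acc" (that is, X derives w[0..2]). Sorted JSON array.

Convert to CNF:
  S -> T1 B | T1 T1 | T2 A | b | c
  A -> b | c
  B -> T0 T0
  T0 -> c
  T1 -> a
  T2 -> b

CYK table (by increasing span), restricted to cells inside w[0..2]:
  T[0,0] 'a' = {T1}  orig:{}
  T[1,1] 'c' = {A,S,T0}  orig:{A,S}
  T[2,2] 'c' = {A,S,T0}  orig:{A,S}
  T[0,1] 'ac' = ∅
  T[1,2] 'cc' = {B}
  T[0,2] 'acc' = {S}

Original NTs in T[0,2] deriving "acc": ["S"]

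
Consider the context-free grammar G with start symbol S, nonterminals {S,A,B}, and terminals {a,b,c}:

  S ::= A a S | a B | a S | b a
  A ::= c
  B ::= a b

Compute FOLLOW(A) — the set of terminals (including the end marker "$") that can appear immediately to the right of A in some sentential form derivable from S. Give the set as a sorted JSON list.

Compute FIRST by fixpoint:
iter 1:
  A via A→c: +{c}
  B via B→a b: +{a}
  S via S→A a S: +{c}
  S via S→a B: +{a}
  S via S→b a: +{b}
  FIRST(S)={a,b,c}  FIRST(A)={c}  FIRST(B)={a}
iter 2: (stable)
  FIRST(S)={a,b,c}  FIRST(A)={c}  FIRST(B)={a}

FOLLOW iteration:
initialize: $ ∈ FOLLOW(S)
iter 1:
  S→A a S: FOLLOW(A) ⊇ FIRST(a) = {a}; new: +{a}
  S→a B: FOLLOW(B) ⊇ FOLLOW(S) ⊇ {$}; new: +{$}
  FOLLOW(S)={$}  FOLLOW(A)={a}  FOLLOW(B)={$}
iter 2: (no change)
  FOLLOW(S)={$}  FOLLOW(A)={a}  FOLLOW(B)={$}

FOLLOW(A) = ["a"]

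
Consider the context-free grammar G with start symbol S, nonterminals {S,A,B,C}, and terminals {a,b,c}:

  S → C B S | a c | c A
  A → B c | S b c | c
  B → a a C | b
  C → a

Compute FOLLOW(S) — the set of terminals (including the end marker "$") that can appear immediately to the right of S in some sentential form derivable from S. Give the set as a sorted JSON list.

FIRST sets, iterate to fixpoint:
iter 1:
  A via A→c: +{c}
  B via B→a a C: +{a}
  B via B→b: +{b}
  C via C→a: +{a}
  S via S→C B S: +{a}
  S via S→c A: +{c}
  S: {a,c}  A: {c}  B: {a,b}  C: {a}
iter 2:
  A via A→B c: +{a,b}
  S: {a,c}  A: {a,b,c}  B: {a,b}  C: {a}
iter 3: (no change)
  S: {a,c}  A: {a,b,c}  B: {a,b}  C: {a}

FOLLOW iteration:
seed FOLLOW(S) with $
iter 1:
  A→B c: FOLLOW(B) ⊇ FIRST(c) = {c}; new: +{c}
  A→S b c: FOLLOW(S) ⊇ FIRST(b) = {b}; new: +{b}
  B→a a C: FOLLOW(C) ⊇ FOLLOW(B) ⊇ {c}; new: +{c}
  S→C B S: FOLLOW(C) ⊇ FIRST(B) = {a,b}; new: +{a,b}
  S→C B S: FOLLOW(B) ⊇ FIRST(S) = {a,c}; new: +{a}
  S→c A: FOLLOW(A) ⊇ FOLLOW(S) ⊇ {$,b}; new: +{$,b}
  FOLLOW[S]={$,b}  FOLLOW[A]={$,b}  FOLLOW[B]={a,c}  FOLLOW[C]={a,b,c}
iter 2: (no change)
  FOLLOW[S]={$,b}  FOLLOW[A]={$,b}  FOLLOW[B]={a,c}  FOLLOW[C]={a,b,c}

FOLLOW(S) = ["$", "b"]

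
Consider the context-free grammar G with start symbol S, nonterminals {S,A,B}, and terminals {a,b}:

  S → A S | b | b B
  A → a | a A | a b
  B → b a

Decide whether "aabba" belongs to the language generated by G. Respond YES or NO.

CNF form of G:
  S -> A S | T1 B | b
  A -> T0 A | T0 T1 | a
  B -> T1 T0
  T0 -> a
  T1 -> b

CYK table (by increasing span):
  cell(0,0) a: {A,T0}  orig:{A}
  cell(1,1) a: {A,T0}  orig:{A}
  cell(2,2) b: {S,T1}  orig:{S}
  cell(3,3) b: {S,T1}  orig:{S}
  cell(4,4) a: {A,T0}  orig:{A}
  cell(0,1) aa: {A}
  cell(1,2) ab: {A,S}
  cell(2,3) bb: ∅
  cell(3,4) ba: {B}
  cell(0,2) aab: {A,S}
  cell(1,3) abb: {S}
  cell(2,4) bba: {S}
  cell(0,3) aabb: {S}
  cell(1,4) abba: {S}
  cell(0,4) aabba: {S}

S ∈ T[0,4] ⇒ YES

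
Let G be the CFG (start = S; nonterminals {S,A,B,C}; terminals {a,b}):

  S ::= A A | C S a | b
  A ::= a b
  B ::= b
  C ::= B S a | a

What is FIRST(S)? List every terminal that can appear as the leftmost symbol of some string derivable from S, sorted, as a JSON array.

FIRST iteration:
pass 1:
  A via A→a b: +{a}
  B via B→b: +{b}
  C via C→B S a: +{b}
  C via C→a: +{a}
  S via S→A A: +{a}
  S via S→C S a: +{b}
  FIRST[S]={a,b}  FIRST[A]={a}  FIRST[B]={b}  FIRST[C]={a,b}
pass 2: — fixpoint
  FIRST[S]={a,b}  FIRST[A]={a}  FIRST[B]={b}  FIRST[C]={a,b}

FIRST(S) = ["a", "b"]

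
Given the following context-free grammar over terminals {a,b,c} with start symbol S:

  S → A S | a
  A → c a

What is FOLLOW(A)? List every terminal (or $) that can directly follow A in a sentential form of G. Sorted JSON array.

Compute FIRST by fixpoint:
pass 1:
  A via A→c a: +{c}
  S via S→A S: +{c}
  S via S→a: +{a}
  S: {a,c}  A: {c}
pass 2: (no change)
  S: {a,c}  A: {c}

FOLLOW sets:
initialize: $ ∈ FOLLOW(S)
[1]
  S→A S: FOLLOW(A) ⊇ FIRST(S) = {a,c}; new: +{a,c}
  FOLLOW[S]={$}  FOLLOW[A]={a,c}
[2] done
  FOLLOW[S]={$}  FOLLOW[A]={a,c}

FOLLOW(A) = ["a", "c"]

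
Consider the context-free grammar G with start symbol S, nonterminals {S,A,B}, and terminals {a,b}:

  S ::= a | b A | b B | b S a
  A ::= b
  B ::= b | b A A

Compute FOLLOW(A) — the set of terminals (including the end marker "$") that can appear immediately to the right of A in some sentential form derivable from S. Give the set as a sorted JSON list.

FIRST sets, iterate to fixpoint:
[1]
  A via A→b: +{b}
  B via B→b: +{b}
  S via S→a: +{a}
  S via S→b A: +{b}
  S: {a,b}  A: {b}  B: {b}
[2] — fixpoint
  S: {a,b}  A: {b}  B: {b}

Compute FOLLOW by fixpoint:
initialize: $ ∈ FOLLOW(S)
pass 1:
  B→b A A: FOLLOW(A) ⊇ FIRST(A) = {b}; new: +{b}
  S→b A: FOLLOW(A) ⊇ FOLLOW(S) ⊇ {$}; new: +{$}
  S→b B: FOLLOW(B) ⊇ FOLLOW(S) ⊇ {$}; new: +{$}
  S→b S a: FOLLOW(S) ⊇ FIRST(a) = {a}; new: +{a}
  S: {$,a}  A: {$,b}  B: {$}
pass 2:
  S→b A: FOLLOW(A) ⊇ FOLLOW(S) ⊇ {$,a}; new: +{a}
  S→b B: FOLLOW(B) ⊇ FOLLOW(S) ⊇ {$,a}; new: +{a}
  S: {$,a}  A: {$,a,b}  B: {$,a}
pass 3: done
  S: {$,a}  A: {$,a,b}  B: {$,a}

FOLLOW(A) = ["$", "a", "b"]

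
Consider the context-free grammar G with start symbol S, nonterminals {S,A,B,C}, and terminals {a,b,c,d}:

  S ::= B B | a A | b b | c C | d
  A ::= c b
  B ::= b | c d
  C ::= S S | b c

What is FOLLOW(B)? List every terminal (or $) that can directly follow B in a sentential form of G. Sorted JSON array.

FIRST iteration:
round 1:
  A via A→c b: +{c}
  B via B→b: +{b}
  B via B→c d: +{c}
  C via C→b c: +{b}
  S via S→B B: +{b,c}
  S via S→a A: +{a}
  S via S→d: +{d}
  FIRST(S)={a,b,c,d}  FIRST(A)={c}  FIRST(B)={b,c}  FIRST(C)={b}
round 2:
  C via C→S S: +{a,c,d}
  FIRST(S)={a,b,c,d}  FIRST(A)={c}  FIRST(B)={b,c}  FIRST(C)={a,b,c,d}
round 3: done
  FIRST(S)={a,b,c,d}  FIRST(A)={c}  FIRST(B)={b,c}  FIRST(C)={a,b,c,d}

FOLLOW sets:
seed FOLLOW(S) with $
pass 1:
  C→S S: FOLLOW(S) ⊇ FIRST(S) = {a,b,c,d}; new: +{a,b,c,d}
  S→B B: FOLLOW(B) ⊇ FIRST(B) = {b,c}; new: +{b,c}
  S→B B: FOLLOW(B) ⊇ FOLLOW(S) ⊇ {$,a,b,c,d}; new: +{$,a,d}
  S→a A: FOLLOW(A) ⊇ FOLLOW(S) ⊇ {$,a,b,c,d}; new: +{$,a,b,c,d}
  S→c C: FOLLOW(C) ⊇ FOLLOW(S) ⊇ {$,a,b,c,d}; new: +{$,a,b,c,d}
  S: {$,a,b,c,d}  A: {$,a,b,c,d}  B: {$,a,b,c,d}  C: {$,a,b,c,d}
pass 2: (stable)
  S: {$,a,b,c,d}  A: {$,a,b,c,d}  B: {$,a,b,c,d}  C: {$,a,b,c,d}

FOLLOW(B) = ["$", "a", "b", "c", "d"]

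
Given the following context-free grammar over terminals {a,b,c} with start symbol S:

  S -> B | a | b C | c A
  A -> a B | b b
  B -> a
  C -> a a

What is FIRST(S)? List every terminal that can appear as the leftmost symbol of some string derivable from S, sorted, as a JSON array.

FIRST iteration:
[1]
  A via A→a B: +{a}
  A via A→b b: +{b}
  B via B→a: +{a}
  C via C→a a: +{a}
  S via S→B: +{a}
  S via S→b C: +{b}
  S via S→c A: +{c}
  FIRST[S]={a,b,c}  FIRST[A]={a,b}  FIRST[B]={a}  FIRST[C]={a}
[2] (no change)
  FIRST[S]={a,b,c}  FIRST[A]={a,b}  FIRST[B]={a}  FIRST[C]={a}

FIRST(S) = ["a", "b", "c"]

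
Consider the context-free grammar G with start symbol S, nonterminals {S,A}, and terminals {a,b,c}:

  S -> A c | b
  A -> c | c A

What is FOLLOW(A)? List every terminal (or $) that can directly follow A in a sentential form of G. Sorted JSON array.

FIRST iteration:
round 1:
  A via A→c: +{c}
  S via S→A c: +{c}
  S via S→b: +{b}
  S: {b,c}  A: {c}
round 2: done
  S: {b,c}  A: {c}

FOLLOW sets:
initialize: $ ∈ FOLLOW(S)
iter 1:
  S→A c: FOLLOW(A) ⊇ FIRST(c) = {c}; new: +{c}
  FOLLOW[S]={$}  FOLLOW[A]={c}
iter 2: done
  FOLLOW[S]={$}  FOLLOW[A]={c}

FOLLOW(A) = ["c"]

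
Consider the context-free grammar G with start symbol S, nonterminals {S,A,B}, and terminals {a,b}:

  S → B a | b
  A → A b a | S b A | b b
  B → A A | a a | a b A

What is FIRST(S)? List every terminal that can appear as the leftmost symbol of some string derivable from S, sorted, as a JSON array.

FIRST iteration:
pass 1:
  A via A→b b: +{b}
  B via B→A A: +{b}
  B via B→a a: +{a}
  S via S→B a: +{a,b}
  FIRST(S)={a,b}  FIRST(A)={b}  FIRST(B)={a,b}
pass 2:
  A via A→S b A: +{a}
  FIRST(S)={a,b}  FIRST(A)={a,b}  FIRST(B)={a,b}
pass 3: (no change)
  FIRST(S)={a,b}  FIRST(A)={a,b}  FIRST(B)={a,b}

FIRST(S) = ["a", "b"]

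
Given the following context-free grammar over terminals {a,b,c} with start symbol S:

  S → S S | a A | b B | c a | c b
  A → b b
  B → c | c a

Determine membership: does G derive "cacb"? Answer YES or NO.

CNF form of G:
  S -> S S | T0 B | T1 T0 | T1 T2 | T2 A
  A -> T0 T0
  B -> T1 T2 | c
  T0 -> b
  T1 -> c
  T2 -> a

Fill CYK table bottom-up:
  cell(0,0) c: {B,T1}  orig:{B}
  cell(1,1) a: {T2}  orig:{}
  cell(2,2) c: {B,T1}  orig:{B}
  cell(3,3) b: {T0}  orig:{}
  cell(0,1) ca: {B,S}
  cell(1,2) ac: ∅
  cell(2,3) cb: {S}
  cell(0,2) cac: ∅
  cell(1,3) acb: ∅
  cell(0,3) cacb: {S}

S ∈ T[0,3] ⇒ YES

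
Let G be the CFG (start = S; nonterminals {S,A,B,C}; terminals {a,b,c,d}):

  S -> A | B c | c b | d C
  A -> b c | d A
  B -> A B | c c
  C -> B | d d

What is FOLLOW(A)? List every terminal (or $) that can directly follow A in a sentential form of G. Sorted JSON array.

FIRST iteration:
iter 1:
  A via A→b c: +{b}
  A via A→d A: +{d}
  B via B→A B: +{b,d}
  B via B→c c: +{c}
  C via C→B: +{b,c,d}
  S via S→A: +{b,d}
  S via S→B c: +{c}
  FIRST(S)={b,c,d}  FIRST(A)={b,d}  FIRST(B)={b,c,d}  FIRST(C)={b,c,d}
iter 2: (no change)
  FIRST(S)={b,c,d}  FIRST(A)={b,d}  FIRST(B)={b,c,d}  FIRST(C)={b,c,d}

FOLLOW iteration:
FOLLOW(S) := {$}
pass 1:
  B→A B: FOLLOW(A) ⊇ FIRST(B) = {b,c,d}; new: +{b,c,d}
  S→A: FOLLOW(A) ⊇ FOLLOW(S) ⊇ {$}; new: +{$}
  S→B c: FOLLOW(B) ⊇ FIRST(c) = {c}; new: +{c}
  S→d C: FOLLOW(C) ⊇ FOLLOW(S) ⊇ {$}; new: +{$}
  S: {$}  A: {$,b,c,d}  B: {c}  C: {$}
pass 2:
  C→B: FOLLOW(B) ⊇ FOLLOW(C) ⊇ {$}; new: +{$}
  S: {$}  A: {$,b,c,d}  B: {$,c}  C: {$}
pass 3: (stable)
  S: {$}  A: {$,b,c,d}  B: {$,c}  C: {$}

FOLLOW(A) = ["$", "b", "c", "d"]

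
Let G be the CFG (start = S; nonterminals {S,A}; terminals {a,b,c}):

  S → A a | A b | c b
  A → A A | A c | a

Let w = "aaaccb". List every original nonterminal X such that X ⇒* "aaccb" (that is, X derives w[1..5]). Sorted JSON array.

CNF form of G:
  S -> A T1 | A T2 | T0 T2
  A -> A A | A T0 | a
  T0 -> c
  T1 -> a
  T2 -> b

Fill CYK table bottom-up, restricted to cells inside w[1..5]:
  [1..1]={A,T1}  "a"  orig:{A}
  [2..2]={A,T1}  "a"  orig:{A}
  [3..3]={T0}  "c"  orig:{}
  [4..4]={T0}  "c"  orig:{}
  [5..5]={T2}  "b"  orig:{}
  [1..2]={A,S}  "aa"
  [2..3]={A}  "ac"
  [3..4]=∅  "cc"
  [4..5]={S}  "cb"
  [1..3]={A}  "aac"
  [2..4]={A}  "acc"
  [3..5]=∅  "ccb"
  [1..4]={A}  "aacc"
  [2..5]={S}  "accb"
  [1..5]={S}  "aaccb"

Original NTs in T[1,5] deriving "aaccb": ["S"]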